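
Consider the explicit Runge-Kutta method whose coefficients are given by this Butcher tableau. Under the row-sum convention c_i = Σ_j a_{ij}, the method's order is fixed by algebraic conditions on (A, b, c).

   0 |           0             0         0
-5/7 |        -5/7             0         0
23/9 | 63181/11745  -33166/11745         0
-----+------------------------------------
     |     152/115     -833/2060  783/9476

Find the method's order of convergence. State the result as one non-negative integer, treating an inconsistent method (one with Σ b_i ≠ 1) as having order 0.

3

b = (152/115, -833/2060, 783/9476)
c = (0, -5/7, 23/9)
Ac = (0, 0, 4738/2349)
Σ b_i: 152/115·1 + (-833/2060)·1 + 783/9476·1 = 1 ✓
b·c: (-833/2060)·(-5/7) + 783/9476·23/9 = 1/2 ✓
b·c²: (-833/2060)·25/49 + 783/9476·529/81 = 1/3 ✓
b·Ac: 783/9476·4738/2349 = 1/6 ✓; 3 stages ⇒ order 3.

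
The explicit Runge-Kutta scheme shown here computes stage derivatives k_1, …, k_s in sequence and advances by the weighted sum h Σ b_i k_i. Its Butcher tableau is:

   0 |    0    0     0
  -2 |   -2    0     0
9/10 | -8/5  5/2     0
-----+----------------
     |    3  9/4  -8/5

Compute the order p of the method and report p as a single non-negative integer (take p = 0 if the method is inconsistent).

0

b = (3, 9/4, -8/5)
c = (0, -2, 9/10)
Ac = (0, 0, -5)
Σ b_i: 3·1 + 9/4·1 + (-8/5)·1 = 73/20 ≠ 1 ⇒ order 0.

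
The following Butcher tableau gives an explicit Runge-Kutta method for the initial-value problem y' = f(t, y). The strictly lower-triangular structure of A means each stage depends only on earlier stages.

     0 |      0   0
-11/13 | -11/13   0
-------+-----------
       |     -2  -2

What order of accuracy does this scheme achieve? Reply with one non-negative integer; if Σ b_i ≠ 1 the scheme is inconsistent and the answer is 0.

b = (-2, -2)
c = (0, -11/13)
Σ b_i: (-2)·1 + (-2)·1 = -4 ≠ 1 ⇒ order 0.

0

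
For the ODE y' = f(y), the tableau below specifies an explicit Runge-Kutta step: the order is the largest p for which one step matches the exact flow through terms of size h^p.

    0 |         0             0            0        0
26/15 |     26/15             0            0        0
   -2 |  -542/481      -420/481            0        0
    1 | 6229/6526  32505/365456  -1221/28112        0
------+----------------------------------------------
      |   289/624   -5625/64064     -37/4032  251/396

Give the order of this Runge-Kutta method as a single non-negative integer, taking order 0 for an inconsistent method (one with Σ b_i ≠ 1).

4

b = (289/624, -5625/64064, -37/4032, 251/396)
c = (0, 26/15, -2, 1)
Ac = (0, 0, -56/37, 121/502)
Σ b_i: 289/624·1 + (-5625/64064)·1 + (-37/4032)·1 + 251/396·1 = 1 ✓
b·c: (-5625/64064)·26/15 + (-37/4032)·(-2) + 251/396·1 = 1/2 ✓
b·c²: (-5625/64064)·676/225 + (-37/4032)·4 + 251/396·1 = 1/3 ✓
b·Ac: (-37/4032)·(-56/37) + 251/396·121/502 = 1/6 ✓
b·c³: (-5625/64064)·17576/3375 + (-37/4032)·(-8) + 251/396·1 = 1/4 ✓
b·(c∘Ac): (-37/4032)·112/37 + 251/396·121/502 = 1/8 ✓
b·Ac²: (-37/4032)·(-1456/555) + 251/396·352/3765 = 1/12 ✓
b·A²c: 251/396·33/502 = 1/24 ✓; 4 stages ⇒ order 4.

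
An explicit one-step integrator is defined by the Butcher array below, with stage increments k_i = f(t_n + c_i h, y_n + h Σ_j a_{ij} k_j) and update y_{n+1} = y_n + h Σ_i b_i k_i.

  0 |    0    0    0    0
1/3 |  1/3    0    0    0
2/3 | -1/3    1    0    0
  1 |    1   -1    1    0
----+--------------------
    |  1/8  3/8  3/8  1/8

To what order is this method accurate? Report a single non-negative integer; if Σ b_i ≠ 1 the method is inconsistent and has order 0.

b = (1/8, 3/8, 3/8, 1/8)
c = (0, 1/3, 2/3, 1)
Ac = (0, 0, 1/3, 1/3)
Σ b_i: 1/8·1 + 3/8·1 + 3/8·1 + 1/8·1 = 1 ✓
b·c: 3/8·1/3 + 3/8·2/3 + 1/8·1 = 1/2 ✓
b·c²: 3/8·1/9 + 3/8·4/9 + 1/8·1 = 1/3 ✓
b·Ac: 3/8·1/3 + 1/8·1/3 = 1/6 ✓
b·c³: 3/8·1/27 + 3/8·8/27 + 1/8·1 = 1/4 ✓
b·(c∘Ac): 3/8·2/9 + 1/8·1/3 = 1/8 ✓
b·Ac²: 3/8·1/9 + 1/8·1/3 = 1/12 ✓
b·A²c: 1/8·1/3 = 1/24 ✓; 4 stages ⇒ order 4.

4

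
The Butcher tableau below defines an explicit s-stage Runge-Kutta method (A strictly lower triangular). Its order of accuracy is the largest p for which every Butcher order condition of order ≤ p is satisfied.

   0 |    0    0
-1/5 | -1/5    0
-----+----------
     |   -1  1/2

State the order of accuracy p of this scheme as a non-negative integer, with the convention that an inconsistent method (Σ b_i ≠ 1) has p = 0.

0

b = (-1, 1/2)
c = (0, -1/5)
Σ b_i: (-1)·1 + 1/2·1 = -1/2 ≠ 1 ⇒ order 0.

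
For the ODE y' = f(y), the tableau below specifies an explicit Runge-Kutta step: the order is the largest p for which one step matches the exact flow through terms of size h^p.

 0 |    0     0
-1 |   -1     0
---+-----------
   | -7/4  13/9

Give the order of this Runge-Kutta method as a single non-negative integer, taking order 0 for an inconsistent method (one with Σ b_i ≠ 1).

b = (-7/4, 13/9)
c = (0, -1)
Σ b_i: (-7/4)·1 + 13/9·1 = -11/36 ≠ 1 ⇒ order 0.

0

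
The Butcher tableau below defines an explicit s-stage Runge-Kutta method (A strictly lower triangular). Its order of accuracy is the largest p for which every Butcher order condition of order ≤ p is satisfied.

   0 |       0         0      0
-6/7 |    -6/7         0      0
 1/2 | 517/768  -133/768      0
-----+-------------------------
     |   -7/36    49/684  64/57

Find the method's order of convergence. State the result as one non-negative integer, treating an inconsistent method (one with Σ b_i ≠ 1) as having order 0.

b = (-7/36, 49/684, 64/57)
c = (0, -6/7, 1/2)
Ac = (0, 0, 19/128)
Σ b_i: (-7/36)·1 + 49/684·1 + 64/57·1 = 1 ✓
b·c: 49/684·(-6/7) + 64/57·1/2 = 1/2 ✓
b·c²: 49/684·36/49 + 64/57·1/4 = 1/3 ✓
b·Ac: 64/57·19/128 = 1/6 ✓; 3 stages ⇒ order 3.

3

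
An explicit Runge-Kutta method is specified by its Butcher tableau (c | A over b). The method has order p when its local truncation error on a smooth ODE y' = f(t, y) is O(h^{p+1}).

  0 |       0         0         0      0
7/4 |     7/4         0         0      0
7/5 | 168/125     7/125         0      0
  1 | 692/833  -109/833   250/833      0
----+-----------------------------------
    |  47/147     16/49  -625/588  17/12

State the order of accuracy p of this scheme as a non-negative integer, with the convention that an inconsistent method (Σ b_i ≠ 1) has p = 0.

b = (47/147, 16/49, -625/588, 17/12)
c = (0, 7/4, 7/5, 1)
Ac = (0, 0, 49/500, 13/68)
Σ b_i: 47/147·1 + 16/49·1 + (-625/588)·1 + 17/12·1 = 1 ✓
b·c: 16/49·7/4 + (-625/588)·7/5 + 17/12·1 = 1/2 ✓
b·c²: 16/49·49/16 + (-625/588)·49/25 + 17/12·1 = 1/3 ✓
b·Ac: (-625/588)·49/500 + 17/12·13/68 = 1/6 ✓
b·c³: 16/49·343/64 + (-625/588)·343/125 + 17/12·1 = 1/4 ✓
b·(c∘Ac): (-625/588)·343/2500 + 17/12·13/68 = 1/8 ✓
b·Ac²: (-625/588)·343/2000 + 17/12·3/16 = 1/12 ✓
b·A²c: 17/12·1/34 = 1/24 ✓; 4 stages ⇒ order 4.

4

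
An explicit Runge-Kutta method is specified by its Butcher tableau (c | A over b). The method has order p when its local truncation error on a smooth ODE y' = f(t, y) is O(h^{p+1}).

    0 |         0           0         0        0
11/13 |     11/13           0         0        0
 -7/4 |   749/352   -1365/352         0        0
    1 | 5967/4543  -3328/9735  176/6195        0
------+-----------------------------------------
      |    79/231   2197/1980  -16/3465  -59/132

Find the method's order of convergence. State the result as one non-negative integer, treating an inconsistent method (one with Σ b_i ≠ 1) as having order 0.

4

b = (79/231, 2197/1980, -16/3465, -59/132)
c = (0, 11/13, -7/4, 1)
Ac = (0, 0, -105/32, -20/59)
Σ b_i: 79/231·1 + 2197/1980·1 + (-16/3465)·1 + (-59/132)·1 = 1 ✓
b·c: 2197/1980·11/13 + (-16/3465)·(-7/4) + (-59/132)·1 = 1/2 ✓
b·c²: 2197/1980·121/169 + (-16/3465)·49/16 + (-59/132)·1 = 1/3 ✓
b·Ac: (-16/3465)·(-105/32) + (-59/132)·(-20/59) = 1/6 ✓
b·c³: 2197/1980·1331/2197 + (-16/3465)·(-343/64) + (-59/132)·1 = 1/4 ✓
b·(c∘Ac): (-16/3465)·735/128 + (-59/132)·(-20/59) = 1/8 ✓
b·Ac²: (-16/3465)·(-1155/416) + (-59/132)·(-121/767) = 1/12 ✓
b·A²c: (-59/132)·(-11/118) = 1/24 ✓; 4 stages ⇒ order 4.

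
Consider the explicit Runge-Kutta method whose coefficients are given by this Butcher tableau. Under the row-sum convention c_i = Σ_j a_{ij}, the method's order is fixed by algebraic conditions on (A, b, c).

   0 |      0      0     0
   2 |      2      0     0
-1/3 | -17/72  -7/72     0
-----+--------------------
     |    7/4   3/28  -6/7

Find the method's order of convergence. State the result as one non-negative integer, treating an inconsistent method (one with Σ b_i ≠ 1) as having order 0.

b = (7/4, 3/28, -6/7)
c = (0, 2, -1/3)
Ac = (0, 0, -7/36)
Σ b_i: 7/4·1 + 3/28·1 + (-6/7)·1 = 1 ✓
b·c: 3/28·2 + (-6/7)·(-1/3) = 1/2 ✓
b·c²: 3/28·4 + (-6/7)·1/9 = 1/3 ✓
b·Ac: (-6/7)·(-7/36) = 1/6 ✓; 3 stages ⇒ order 3.

3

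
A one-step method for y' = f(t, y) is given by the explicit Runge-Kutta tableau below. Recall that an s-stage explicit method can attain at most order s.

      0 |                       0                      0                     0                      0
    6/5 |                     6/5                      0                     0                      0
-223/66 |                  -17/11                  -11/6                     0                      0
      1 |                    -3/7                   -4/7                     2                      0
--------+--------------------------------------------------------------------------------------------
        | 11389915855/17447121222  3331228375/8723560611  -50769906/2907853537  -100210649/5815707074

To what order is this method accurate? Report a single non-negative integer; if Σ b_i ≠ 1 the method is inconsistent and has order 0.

3

b = (11389915855/17447121222, 3331228375/8723560611, -50769906/2907853537, -100210649/5815707074)
c = (0, 6/5, -223/66, 1)
Ac = (0, 0, -11/5, -8597/1155)
Σ b_i: 11389915855/17447121222·1 + 3331228375/8723560611·1 + (-50769906/2907853537)·1 + (-100210649/5815707074)·1 = 1 ✓
b·c: 3331228375/8723560611·6/5 + (-50769906/2907853537)·(-223/66) + (-100210649/5815707074)·1 = 1/2 ✓
b·c²: 3331228375/8723560611·36/25 + (-50769906/2907853537)·49729/4356 + (-100210649/5815707074)·1 = 1/3 ✓
b·Ac: (-50769906/2907853537)·(-11/5) + (-100210649/5815707074)·(-8597/1155) = 1/6 ✓
b·c³: 3331228375/8723560611·216/125 + (-50769906/2907853537)·(-11089567/287496) + (-100210649/5815707074)·1 = 1515502668799/1151510000652 ≠ 1/4 ⇒ order 3.
b·(c∘Ac): (-50769906/2907853537)·223/30 + (-100210649/5815707074)·(-8597/1155) = -133235149/87235606110 ≠ 1/8
b·Ac²: (-50769906/2907853537)·(-66/25) + (-100210649/5815707074)·8388943/381150 = -383630341915/1151510000652 ≠ 1/12
b·A²c: (-100210649/5815707074)·(-22/5) = 1102317139/14539267685 ≠ 1/24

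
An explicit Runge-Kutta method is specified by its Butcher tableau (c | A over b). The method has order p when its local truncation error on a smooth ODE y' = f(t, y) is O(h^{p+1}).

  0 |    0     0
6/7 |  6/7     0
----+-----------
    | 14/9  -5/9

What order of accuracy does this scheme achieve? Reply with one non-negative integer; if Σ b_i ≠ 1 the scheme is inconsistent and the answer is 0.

b = (14/9, -5/9)
c = (0, 6/7)
Σ b_i: 14/9·1 + (-5/9)·1 = 1 ✓
b·c: (-5/9)·6/7 = -10/21 ≠ 1/2 ⇒ order 1.

1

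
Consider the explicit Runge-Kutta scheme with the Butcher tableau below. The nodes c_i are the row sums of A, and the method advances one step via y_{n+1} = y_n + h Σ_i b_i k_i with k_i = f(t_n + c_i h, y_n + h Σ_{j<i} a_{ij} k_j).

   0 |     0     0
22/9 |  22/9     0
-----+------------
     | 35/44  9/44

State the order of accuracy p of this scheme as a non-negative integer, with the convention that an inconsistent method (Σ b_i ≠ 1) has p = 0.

2

b = (35/44, 9/44)
c = (0, 22/9)
Σ b_i: 35/44·1 + 9/44·1 = 1 ✓
b·c: 9/44·22/9 = 1/2 ✓; 2 stages ⇒ order 2.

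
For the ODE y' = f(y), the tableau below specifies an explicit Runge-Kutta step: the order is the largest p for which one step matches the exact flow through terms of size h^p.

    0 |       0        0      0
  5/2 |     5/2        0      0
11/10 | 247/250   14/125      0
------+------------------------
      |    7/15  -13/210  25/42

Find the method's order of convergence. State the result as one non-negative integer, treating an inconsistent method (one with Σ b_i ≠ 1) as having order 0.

3

b = (7/15, -13/210, 25/42)
c = (0, 5/2, 11/10)
Ac = (0, 0, 7/25)
Σ b_i: 7/15·1 + (-13/210)·1 + 25/42·1 = 1 ✓
b·c: (-13/210)·5/2 + 25/42·11/10 = 1/2 ✓
b·c²: (-13/210)·25/4 + 25/42·121/100 = 1/3 ✓
b·Ac: 25/42·7/25 = 1/6 ✓; 3 stages ⇒ order 3.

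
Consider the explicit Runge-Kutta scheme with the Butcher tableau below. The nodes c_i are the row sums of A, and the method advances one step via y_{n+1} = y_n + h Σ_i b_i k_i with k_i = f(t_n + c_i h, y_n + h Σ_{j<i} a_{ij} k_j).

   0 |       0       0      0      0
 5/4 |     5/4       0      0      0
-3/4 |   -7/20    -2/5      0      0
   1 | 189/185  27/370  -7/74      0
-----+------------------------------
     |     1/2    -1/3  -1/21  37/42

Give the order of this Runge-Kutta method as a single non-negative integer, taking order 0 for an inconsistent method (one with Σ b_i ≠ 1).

4

b = (1/2, -1/3, -1/21, 37/42)
c = (0, 5/4, -3/4, 1)
Ac = (0, 0, -1/2, 6/37)
Σ b_i: 1/2·1 + (-1/3)·1 + (-1/21)·1 + 37/42·1 = 1 ✓
b·c: (-1/3)·5/4 + (-1/21)·(-3/4) + 37/42·1 = 1/2 ✓
b·c²: (-1/3)·25/16 + (-1/21)·9/16 + 37/42·1 = 1/3 ✓
b·Ac: (-1/21)·(-1/2) + 37/42·6/37 = 1/6 ✓
b·c³: (-1/3)·125/64 + (-1/21)·(-27/64) + 37/42·1 = 1/4 ✓
b·(c∘Ac): (-1/21)·3/8 + 37/42·6/37 = 1/8 ✓
b·Ac²: (-1/21)·(-5/8) + 37/42·9/148 = 1/12 ✓
b·A²c: 37/42·7/148 = 1/24 ✓; 4 stages ⇒ order 4.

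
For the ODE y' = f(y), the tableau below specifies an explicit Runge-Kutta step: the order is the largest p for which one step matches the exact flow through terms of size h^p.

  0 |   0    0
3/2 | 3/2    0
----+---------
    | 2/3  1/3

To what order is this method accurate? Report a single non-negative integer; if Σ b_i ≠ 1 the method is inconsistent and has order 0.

b = (2/3, 1/3)
c = (0, 3/2)
Σ b_i: 2/3·1 + 1/3·1 = 1 ✓
b·c: 1/3·3/2 = 1/2 ✓; 2 stages ⇒ order 2.

2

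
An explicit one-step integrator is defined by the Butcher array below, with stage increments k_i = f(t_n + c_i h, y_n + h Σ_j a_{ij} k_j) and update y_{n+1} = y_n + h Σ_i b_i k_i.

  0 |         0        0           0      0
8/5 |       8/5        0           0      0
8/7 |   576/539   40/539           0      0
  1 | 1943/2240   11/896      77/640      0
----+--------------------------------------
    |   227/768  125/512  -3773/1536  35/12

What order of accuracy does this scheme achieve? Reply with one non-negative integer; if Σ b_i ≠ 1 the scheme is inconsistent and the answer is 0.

4

b = (227/768, 125/512, -3773/1536, 35/12)
c = (0, 8/5, 8/7, 1)
Ac = (0, 0, 64/539, 11/70)
Σ b_i: 227/768·1 + 125/512·1 + (-3773/1536)·1 + 35/12·1 = 1 ✓
b·c: 125/512·8/5 + (-3773/1536)·8/7 + 35/12·1 = 1/2 ✓
b·c²: 125/512·64/25 + (-3773/1536)·64/49 + 35/12·1 = 1/3 ✓
b·Ac: (-3773/1536)·64/539 + 35/12·11/70 = 1/6 ✓
b·c³: 125/512·512/125 + (-3773/1536)·512/343 + 35/12·1 = 1/4 ✓
b·(c∘Ac): (-3773/1536)·512/3773 + 35/12·11/70 = 1/8 ✓
b·Ac²: (-3773/1536)·512/2695 + 35/12·33/175 = 1/12 ✓
b·A²c: 35/12·1/70 = 1/24 ✓; 4 stages ⇒ order 4.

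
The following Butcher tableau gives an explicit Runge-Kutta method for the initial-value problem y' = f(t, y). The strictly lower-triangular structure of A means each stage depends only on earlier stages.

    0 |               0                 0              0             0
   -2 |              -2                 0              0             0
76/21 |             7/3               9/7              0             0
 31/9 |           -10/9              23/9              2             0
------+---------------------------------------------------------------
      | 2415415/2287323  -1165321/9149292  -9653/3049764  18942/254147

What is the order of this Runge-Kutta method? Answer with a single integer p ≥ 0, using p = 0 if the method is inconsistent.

3

b = (2415415/2287323, -1165321/9149292, -9653/3049764, 18942/254147)
c = (0, -2, 76/21, 31/9)
Ac = (0, 0, -18/7, 134/63)
Σ b_i: 2415415/2287323·1 + (-1165321/9149292)·1 + (-9653/3049764)·1 + 18942/254147·1 = 1 ✓
b·c: (-1165321/9149292)·(-2) + (-9653/3049764)·76/21 + 18942/254147·31/9 = 1/2 ✓
b·c²: (-1165321/9149292)·4 + (-9653/3049764)·5776/441 + 18942/254147·961/81 = 1/3 ✓
b·Ac: (-9653/3049764)·(-18/7) + 18942/254147·134/63 = 1/6 ✓
b·c³: (-1165321/9149292)·(-8) + (-9653/3049764)·438976/9261 + 18942/254147·29791/729 = 1692335252/432304047 ≠ 1/4 ⇒ order 3.
b·(c∘Ac): (-9653/3049764)·(-456/49) + 18942/254147·4154/567 = 3949030/6861969 ≠ 1/8
b·Ac²: (-9653/3049764)·36/7 + 18942/254147·16060/441 = 14399243/5337087 ≠ 1/12
b·A²c: 18942/254147·(-36/7) = -97416/254147 ≠ 1/24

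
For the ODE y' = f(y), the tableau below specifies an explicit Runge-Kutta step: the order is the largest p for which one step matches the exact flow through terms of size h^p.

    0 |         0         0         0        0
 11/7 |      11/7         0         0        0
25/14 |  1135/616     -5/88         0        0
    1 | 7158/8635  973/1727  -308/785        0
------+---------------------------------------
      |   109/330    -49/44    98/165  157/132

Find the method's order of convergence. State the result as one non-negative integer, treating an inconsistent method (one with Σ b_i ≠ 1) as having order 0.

4

b = (109/330, -49/44, 98/165, 157/132)
c = (0, 11/7, 25/14, 1)
Ac = (0, 0, -5/56, 29/157)
Σ b_i: 109/330·1 + (-49/44)·1 + 98/165·1 + 157/132·1 = 1 ✓
b·c: (-49/44)·11/7 + 98/165·25/14 + 157/132·1 = 1/2 ✓
b·c²: (-49/44)·121/49 + 98/165·625/196 + 157/132·1 = 1/3 ✓
b·Ac: 98/165·(-5/56) + 157/132·29/157 = 1/6 ✓
b·c³: (-49/44)·1331/343 + 98/165·15625/2744 + 157/132·1 = 1/4 ✓
b·(c∘Ac): 98/165·(-125/784) + 157/132·29/157 = 1/8 ✓
b·Ac²: 98/165·(-55/392) + 157/132·22/157 = 1/12 ✓
b·A²c: 157/132·11/314 = 1/24 ✓; 4 stages ⇒ order 4.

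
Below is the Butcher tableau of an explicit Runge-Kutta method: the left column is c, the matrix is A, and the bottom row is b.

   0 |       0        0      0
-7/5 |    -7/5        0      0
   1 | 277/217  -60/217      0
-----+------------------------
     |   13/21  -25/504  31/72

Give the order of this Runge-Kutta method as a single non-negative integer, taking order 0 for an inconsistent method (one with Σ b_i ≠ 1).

b = (13/21, -25/504, 31/72)
c = (0, -7/5, 1)
Ac = (0, 0, 12/31)
Σ b_i: 13/21·1 + (-25/504)·1 + 31/72·1 = 1 ✓
b·c: (-25/504)·(-7/5) + 31/72·1 = 1/2 ✓
b·c²: (-25/504)·49/25 + 31/72·1 = 1/3 ✓
b·Ac: 31/72·12/31 = 1/6 ✓; 3 stages ⇒ order 3.

3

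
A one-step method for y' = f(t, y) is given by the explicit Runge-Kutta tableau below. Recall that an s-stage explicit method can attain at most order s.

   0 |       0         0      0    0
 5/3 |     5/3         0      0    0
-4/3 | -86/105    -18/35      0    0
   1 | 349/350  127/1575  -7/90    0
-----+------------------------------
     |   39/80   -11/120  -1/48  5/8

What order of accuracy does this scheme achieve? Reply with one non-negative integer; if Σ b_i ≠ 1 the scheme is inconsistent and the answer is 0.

4

b = (39/80, -11/120, -1/48, 5/8)
c = (0, 5/3, -4/3, 1)
Ac = (0, 0, -6/7, 5/21)
Σ b_i: 39/80·1 + (-11/120)·1 + (-1/48)·1 + 5/8·1 = 1 ✓
b·c: (-11/120)·5/3 + (-1/48)·(-4/3) + 5/8·1 = 1/2 ✓
b·c²: (-11/120)·25/9 + (-1/48)·16/9 + 5/8·1 = 1/3 ✓
b·Ac: (-1/48)·(-6/7) + 5/8·5/21 = 1/6 ✓
b·c³: (-11/120)·125/27 + (-1/48)·(-64/27) + 5/8·1 = 1/4 ✓
b·(c∘Ac): (-1/48)·8/7 + 5/8·5/21 = 1/8 ✓
b·Ac²: (-1/48)·(-10/7) + 5/8·3/35 = 1/12 ✓
b·A²c: 5/8·1/15 = 1/24 ✓; 4 stages ⇒ order 4.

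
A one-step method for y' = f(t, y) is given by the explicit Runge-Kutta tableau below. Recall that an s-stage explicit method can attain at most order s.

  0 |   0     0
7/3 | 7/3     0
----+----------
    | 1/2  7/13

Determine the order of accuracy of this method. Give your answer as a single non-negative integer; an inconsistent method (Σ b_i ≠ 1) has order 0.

0

b = (1/2, 7/13)
c = (0, 7/3)
Σ b_i: 1/2·1 + 7/13·1 = 27/26 ≠ 1 ⇒ order 0.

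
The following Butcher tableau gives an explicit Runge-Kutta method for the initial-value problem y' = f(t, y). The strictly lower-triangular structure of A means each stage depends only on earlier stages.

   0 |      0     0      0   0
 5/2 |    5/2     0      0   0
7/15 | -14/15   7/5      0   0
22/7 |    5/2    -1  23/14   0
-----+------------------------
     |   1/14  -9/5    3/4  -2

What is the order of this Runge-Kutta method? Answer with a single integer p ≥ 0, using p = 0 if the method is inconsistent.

0

b = (1/14, -9/5, 3/4, -2)
c = (0, 5/2, 7/15, 22/7)
Ac = (0, 0, 7/2, -26/15)
Σ b_i: 1/14·1 + (-9/5)·1 + 3/4·1 + (-2)·1 = -417/140 ≠ 1 ⇒ order 0.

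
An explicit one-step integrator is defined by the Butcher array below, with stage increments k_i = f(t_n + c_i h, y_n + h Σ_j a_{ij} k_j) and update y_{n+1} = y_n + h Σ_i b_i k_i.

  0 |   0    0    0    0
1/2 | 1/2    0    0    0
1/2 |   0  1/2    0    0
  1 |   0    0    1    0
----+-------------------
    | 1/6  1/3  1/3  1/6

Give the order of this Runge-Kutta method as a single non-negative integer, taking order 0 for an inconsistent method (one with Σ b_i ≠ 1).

4

b = (1/6, 1/3, 1/3, 1/6)
c = (0, 1/2, 1/2, 1)
Ac = (0, 0, 1/4, 1/2)
Σ b_i: 1/6·1 + 1/3·1 + 1/3·1 + 1/6·1 = 1 ✓
b·c: 1/3·1/2 + 1/3·1/2 + 1/6·1 = 1/2 ✓
b·c²: 1/3·1/4 + 1/3·1/4 + 1/6·1 = 1/3 ✓
b·Ac: 1/3·1/4 + 1/6·1/2 = 1/6 ✓
b·c³: 1/3·1/8 + 1/3·1/8 + 1/6·1 = 1/4 ✓
b·(c∘Ac): 1/3·1/8 + 1/6·1/2 = 1/8 ✓
b·Ac²: 1/3·1/8 + 1/6·1/4 = 1/12 ✓
b·A²c: 1/6·1/4 = 1/24 ✓; 4 stages ⇒ order 4.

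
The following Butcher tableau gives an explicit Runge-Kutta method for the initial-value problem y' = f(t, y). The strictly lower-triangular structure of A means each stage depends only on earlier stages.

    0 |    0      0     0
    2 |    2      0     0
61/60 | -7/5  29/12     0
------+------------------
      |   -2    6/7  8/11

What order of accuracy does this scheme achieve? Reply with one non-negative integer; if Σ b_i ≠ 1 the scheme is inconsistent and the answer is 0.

b = (-2, 6/7, 8/11)
c = (0, 2, 61/60)
Ac = (0, 0, 29/6)
Σ b_i: (-2)·1 + 6/7·1 + 8/11·1 = -32/77 ≠ 1 ⇒ order 0.

0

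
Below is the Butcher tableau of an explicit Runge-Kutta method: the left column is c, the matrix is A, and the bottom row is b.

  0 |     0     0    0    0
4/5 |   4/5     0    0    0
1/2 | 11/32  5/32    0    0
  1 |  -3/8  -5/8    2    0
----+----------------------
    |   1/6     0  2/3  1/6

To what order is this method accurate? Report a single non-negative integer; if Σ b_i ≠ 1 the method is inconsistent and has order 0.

b = (1/6, 0, 2/3, 1/6)
c = (0, 4/5, 1/2, 1)
Ac = (0, 0, 1/8, 1/2)
Σ b_i: 1/6·1 + 2/3·1 + 1/6·1 = 1 ✓
b·c: 2/3·1/2 + 1/6·1 = 1/2 ✓
b·c²: 2/3·1/4 + 1/6·1 = 1/3 ✓
b·Ac: 2/3·1/8 + 1/6·1/2 = 1/6 ✓
b·c³: 2/3·1/8 + 1/6·1 = 1/4 ✓
b·(c∘Ac): 2/3·1/16 + 1/6·1/2 = 1/8 ✓
b·Ac²: 2/3·1/10 + 1/6·1/10 = 1/12 ✓
b·A²c: 1/6·1/4 = 1/24 ✓; 4 stages ⇒ order 4.

4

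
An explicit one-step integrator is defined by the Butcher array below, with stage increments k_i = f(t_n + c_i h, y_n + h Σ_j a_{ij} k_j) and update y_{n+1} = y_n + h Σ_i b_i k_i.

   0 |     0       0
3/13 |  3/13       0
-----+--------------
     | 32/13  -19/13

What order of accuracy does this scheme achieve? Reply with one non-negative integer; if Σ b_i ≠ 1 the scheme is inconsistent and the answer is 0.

1

b = (32/13, -19/13)
c = (0, 3/13)
Σ b_i: 32/13·1 + (-19/13)·1 = 1 ✓
b·c: (-19/13)·3/13 = -57/169 ≠ 1/2 ⇒ order 1.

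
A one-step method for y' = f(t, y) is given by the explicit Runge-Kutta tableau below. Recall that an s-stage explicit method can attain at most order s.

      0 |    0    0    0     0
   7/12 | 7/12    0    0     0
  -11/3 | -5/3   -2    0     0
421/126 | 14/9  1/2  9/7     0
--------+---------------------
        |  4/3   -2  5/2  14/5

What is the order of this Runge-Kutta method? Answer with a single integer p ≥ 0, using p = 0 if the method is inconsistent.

0

b = (4/3, -2, 5/2, 14/5)
c = (0, 7/12, -11/3, 421/126)
Ac = (0, 0, -7/6, -743/168)
Σ b_i: 4/3·1 + (-2)·1 + 5/2·1 + 14/5·1 = 139/30 ≠ 1 ⇒ order 0.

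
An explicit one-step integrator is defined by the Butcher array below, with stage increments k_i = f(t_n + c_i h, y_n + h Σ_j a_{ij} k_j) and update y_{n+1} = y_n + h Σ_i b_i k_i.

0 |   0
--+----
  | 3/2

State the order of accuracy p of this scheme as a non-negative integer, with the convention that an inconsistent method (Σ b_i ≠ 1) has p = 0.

b = (3/2)
c = (0)
Σ b_i: 3/2·1 = 3/2 ≠ 1 ⇒ order 0.

0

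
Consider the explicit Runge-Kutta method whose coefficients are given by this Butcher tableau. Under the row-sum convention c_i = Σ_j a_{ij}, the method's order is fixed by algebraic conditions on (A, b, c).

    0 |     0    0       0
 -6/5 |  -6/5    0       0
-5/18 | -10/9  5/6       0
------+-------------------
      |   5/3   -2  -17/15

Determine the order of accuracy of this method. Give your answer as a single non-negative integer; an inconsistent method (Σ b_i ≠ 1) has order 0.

0

b = (5/3, -2, -17/15)
c = (0, -6/5, -5/18)
Ac = (0, 0, -1)
Σ b_i: 5/3·1 + (-2)·1 + (-17/15)·1 = -22/15 ≠ 1 ⇒ order 0.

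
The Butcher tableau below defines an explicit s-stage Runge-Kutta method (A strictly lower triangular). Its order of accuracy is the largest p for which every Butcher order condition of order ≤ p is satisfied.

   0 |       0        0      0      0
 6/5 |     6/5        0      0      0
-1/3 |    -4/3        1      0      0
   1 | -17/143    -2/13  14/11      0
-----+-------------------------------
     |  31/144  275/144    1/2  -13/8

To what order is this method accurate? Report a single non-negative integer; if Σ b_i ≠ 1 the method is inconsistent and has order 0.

b = (31/144, 275/144, 1/2, -13/8)
c = (0, 6/5, -1/3, 1)
Ac = (0, 0, 6/5, -1306/2145)
Σ b_i: 31/144·1 + 275/144·1 + 1/2·1 + (-13/8)·1 = 1 ✓
b·c: 275/144·6/5 + 1/2·(-1/3) + (-13/8)·1 = 1/2 ✓
b·c²: 275/144·36/25 + 1/2·1/9 + (-13/8)·1 = 85/72 ≠ 1/3 ⇒ order 2.
b·Ac: 1/2·6/5 + (-13/8)·(-1306/2145) = 1049/660 ≠ 1/6

2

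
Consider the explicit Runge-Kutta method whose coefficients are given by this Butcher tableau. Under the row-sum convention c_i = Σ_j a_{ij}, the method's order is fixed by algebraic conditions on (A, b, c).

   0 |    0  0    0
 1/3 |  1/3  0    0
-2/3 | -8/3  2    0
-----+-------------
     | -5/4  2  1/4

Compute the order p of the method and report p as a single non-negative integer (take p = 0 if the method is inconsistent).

3

b = (-5/4, 2, 1/4)
c = (0, 1/3, -2/3)
Ac = (0, 0, 2/3)
Σ b_i: (-5/4)·1 + 2·1 + 1/4·1 = 1 ✓
b·c: 2·1/3 + 1/4·(-2/3) = 1/2 ✓
b·c²: 2·1/9 + 1/4·4/9 = 1/3 ✓
b·Ac: 1/4·2/3 = 1/6 ✓; 3 stages ⇒ order 3.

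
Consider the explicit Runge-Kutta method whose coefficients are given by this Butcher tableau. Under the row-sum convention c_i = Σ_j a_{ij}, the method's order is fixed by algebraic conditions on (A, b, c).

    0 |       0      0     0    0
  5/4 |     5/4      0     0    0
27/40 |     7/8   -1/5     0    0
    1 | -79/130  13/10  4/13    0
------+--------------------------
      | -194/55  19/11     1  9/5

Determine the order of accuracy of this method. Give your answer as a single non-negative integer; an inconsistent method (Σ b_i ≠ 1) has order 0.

1

b = (-194/55, 19/11, 1, 9/5)
c = (0, 5/4, 27/40, 1)
Ac = (0, 0, -1/4, 953/520)
Σ b_i: (-194/55)·1 + 19/11·1 + 1·1 + 9/5·1 = 1 ✓
b·c: 19/11·5/4 + 1·27/40 + 9/5·1 = 2039/440 ≠ 1/2 ⇒ order 1.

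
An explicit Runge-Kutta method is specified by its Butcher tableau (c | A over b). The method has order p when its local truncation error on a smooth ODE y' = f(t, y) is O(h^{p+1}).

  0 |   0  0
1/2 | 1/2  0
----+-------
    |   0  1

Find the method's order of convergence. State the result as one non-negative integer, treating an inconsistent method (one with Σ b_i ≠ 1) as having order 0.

2

b = (0, 1)
c = (0, 1/2)
Σ b_i: 1·1 = 1 ✓
b·c: 1·1/2 = 1/2 ✓; 2 stages ⇒ order 2.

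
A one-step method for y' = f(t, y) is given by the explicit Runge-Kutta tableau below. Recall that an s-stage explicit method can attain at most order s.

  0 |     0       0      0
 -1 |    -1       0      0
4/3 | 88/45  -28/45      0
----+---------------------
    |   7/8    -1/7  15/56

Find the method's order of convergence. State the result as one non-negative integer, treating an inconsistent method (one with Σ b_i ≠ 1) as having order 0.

3

b = (7/8, -1/7, 15/56)
c = (0, -1, 4/3)
Ac = (0, 0, 28/45)
Σ b_i: 7/8·1 + (-1/7)·1 + 15/56·1 = 1 ✓
b·c: (-1/7)·(-1) + 15/56·4/3 = 1/2 ✓
b·c²: (-1/7)·1 + 15/56·16/9 = 1/3 ✓
b·Ac: 15/56·28/45 = 1/6 ✓; 3 stages ⇒ order 3.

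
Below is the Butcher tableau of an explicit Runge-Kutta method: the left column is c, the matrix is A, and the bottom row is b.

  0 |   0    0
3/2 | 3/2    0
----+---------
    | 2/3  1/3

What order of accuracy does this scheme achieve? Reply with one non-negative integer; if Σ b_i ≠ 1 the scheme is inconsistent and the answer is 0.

2

b = (2/3, 1/3)
c = (0, 3/2)
Σ b_i: 2/3·1 + 1/3·1 = 1 ✓
b·c: 1/3·3/2 = 1/2 ✓; 2 stages ⇒ order 2.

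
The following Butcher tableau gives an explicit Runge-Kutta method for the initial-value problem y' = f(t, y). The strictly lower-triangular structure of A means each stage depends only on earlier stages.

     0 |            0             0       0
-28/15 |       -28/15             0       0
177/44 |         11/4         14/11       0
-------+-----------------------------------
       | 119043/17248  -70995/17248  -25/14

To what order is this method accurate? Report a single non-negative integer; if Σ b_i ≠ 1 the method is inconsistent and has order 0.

2

b = (119043/17248, -70995/17248, -25/14)
c = (0, -28/15, 177/44)
Ac = (0, 0, -392/165)
Σ b_i: 119043/17248·1 + (-70995/17248)·1 + (-25/14)·1 = 1 ✓
b·c: (-70995/17248)·(-28/15) + (-25/14)·177/44 = 1/2 ✓
b·c²: (-70995/17248)·784/225 + (-25/14)·31329/1936 = -17579431/406560 ≠ 1/3 ⇒ order 2.
b·Ac: (-25/14)·(-392/165) = 140/33 ≠ 1/6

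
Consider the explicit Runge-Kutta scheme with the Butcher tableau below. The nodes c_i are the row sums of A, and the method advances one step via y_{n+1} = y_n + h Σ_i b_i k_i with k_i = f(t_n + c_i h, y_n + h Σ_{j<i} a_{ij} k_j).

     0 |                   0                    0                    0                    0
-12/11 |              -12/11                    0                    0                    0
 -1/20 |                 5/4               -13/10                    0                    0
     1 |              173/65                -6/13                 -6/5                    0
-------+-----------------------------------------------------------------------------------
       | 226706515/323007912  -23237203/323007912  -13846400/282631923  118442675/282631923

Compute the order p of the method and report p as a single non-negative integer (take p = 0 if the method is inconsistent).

3

b = (226706515/323007912, -23237203/323007912, -13846400/282631923, 118442675/282631923)
c = (0, -12/11, -1/20, 1)
Ac = (0, 0, 78/55, 4029/7150)
Σ b_i: 226706515/323007912·1 + (-23237203/323007912)·1 + (-13846400/282631923)·1 + 118442675/282631923·1 = 1 ✓
b·c: (-23237203/323007912)·(-12/11) + (-13846400/282631923)·(-1/20) + 118442675/282631923·1 = 1/2 ✓
b·c²: (-23237203/323007912)·144/121 + (-13846400/282631923)·1/400 + 118442675/282631923·1 = 1/3 ✓
b·Ac: (-13846400/282631923)·78/55 + 118442675/282631923·4029/7150 = 1/6 ✓
b·c³: (-23237203/323007912)·(-1728/1331) + (-13846400/282631923)·(-1/8000) + 118442675/282631923·1 = 379347019/740226465 ≠ 1/4 ⇒ order 3.
b·(c∘Ac): (-13846400/282631923)·(-39/550) + 118442675/282631923·4029/7150 = 23649605/98696862 ≠ 1/8
b·Ac²: (-13846400/282631923)·(-936/605) + 118442675/282631923·(-868719/1573000) = -6451916377/41452682040 ≠ 1/12
b·A²c: 118442675/282631923·(-468/275) = -246360764/345439017 ≠ 1/24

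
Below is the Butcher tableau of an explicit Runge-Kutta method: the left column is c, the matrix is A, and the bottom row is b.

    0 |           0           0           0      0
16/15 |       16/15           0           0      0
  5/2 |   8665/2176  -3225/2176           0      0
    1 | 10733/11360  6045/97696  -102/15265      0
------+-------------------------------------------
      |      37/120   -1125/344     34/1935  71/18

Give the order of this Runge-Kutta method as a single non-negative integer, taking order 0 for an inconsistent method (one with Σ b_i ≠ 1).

4

b = (37/120, -1125/344, 34/1935, 71/18)
c = (0, 16/15, 5/2, 1)
Ac = (0, 0, -215/136, 7/142)
Σ b_i: 37/120·1 + (-1125/344)·1 + 34/1935·1 + 71/18·1 = 1 ✓
b·c: (-1125/344)·16/15 + 34/1935·5/2 + 71/18·1 = 1/2 ✓
b·c²: (-1125/344)·256/225 + 34/1935·25/4 + 71/18·1 = 1/3 ✓
b·Ac: 34/1935·(-215/136) + 71/18·7/142 = 1/6 ✓
b·c³: (-1125/344)·4096/3375 + 34/1935·125/8 + 71/18·1 = 1/4 ✓
b·(c∘Ac): 34/1935·(-1075/272) + 71/18·7/142 = 1/8 ✓
b·Ac²: 34/1935·(-86/51) + 71/18·61/2130 = 1/12 ✓
b·A²c: 71/18·3/284 = 1/24 ✓; 4 stages ⇒ order 4.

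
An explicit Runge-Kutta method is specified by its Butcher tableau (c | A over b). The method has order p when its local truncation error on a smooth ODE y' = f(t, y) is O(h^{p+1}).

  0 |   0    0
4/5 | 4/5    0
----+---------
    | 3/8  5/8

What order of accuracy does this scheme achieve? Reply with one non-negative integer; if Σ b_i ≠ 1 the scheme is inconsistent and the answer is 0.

b = (3/8, 5/8)
c = (0, 4/5)
Σ b_i: 3/8·1 + 5/8·1 = 1 ✓
b·c: 5/8·4/5 = 1/2 ✓; 2 stages ⇒ order 2.

2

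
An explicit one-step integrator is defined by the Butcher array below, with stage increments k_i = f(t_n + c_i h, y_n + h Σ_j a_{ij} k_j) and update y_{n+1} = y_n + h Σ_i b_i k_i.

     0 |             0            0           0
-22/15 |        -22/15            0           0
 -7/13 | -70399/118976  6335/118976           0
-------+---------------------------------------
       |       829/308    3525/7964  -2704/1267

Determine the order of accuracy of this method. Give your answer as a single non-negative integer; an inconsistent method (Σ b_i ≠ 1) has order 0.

3

b = (829/308, 3525/7964, -2704/1267)
c = (0, -22/15, -7/13)
Ac = (0, 0, -1267/16224)
Σ b_i: 829/308·1 + 3525/7964·1 + (-2704/1267)·1 = 1 ✓
b·c: 3525/7964·(-22/15) + (-2704/1267)·(-7/13) = 1/2 ✓
b·c²: 3525/7964·484/225 + (-2704/1267)·49/169 = 1/3 ✓
b·Ac: (-2704/1267)·(-1267/16224) = 1/6 ✓; 3 stages ⇒ order 3.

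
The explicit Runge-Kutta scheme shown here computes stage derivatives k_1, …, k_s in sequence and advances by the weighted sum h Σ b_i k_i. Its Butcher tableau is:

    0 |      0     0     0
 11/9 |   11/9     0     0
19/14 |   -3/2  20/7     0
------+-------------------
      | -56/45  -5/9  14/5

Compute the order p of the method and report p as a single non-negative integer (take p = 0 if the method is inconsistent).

b = (-56/45, -5/9, 14/5)
c = (0, 11/9, 19/14)
Ac = (0, 0, 220/63)
Σ b_i: (-56/45)·1 + (-5/9)·1 + 14/5·1 = 1 ✓
b·c: (-5/9)·11/9 + 14/5·19/14 = 1264/405 ≠ 1/2 ⇒ order 1.

1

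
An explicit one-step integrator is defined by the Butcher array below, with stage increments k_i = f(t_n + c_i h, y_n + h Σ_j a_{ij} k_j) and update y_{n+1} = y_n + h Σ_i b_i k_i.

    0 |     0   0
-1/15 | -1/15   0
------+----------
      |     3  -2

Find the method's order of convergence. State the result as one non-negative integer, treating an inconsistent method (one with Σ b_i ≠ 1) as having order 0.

1

b = (3, -2)
c = (0, -1/15)
Σ b_i: 3·1 + (-2)·1 = 1 ✓
b·c: (-2)·(-1/15) = 2/15 ≠ 1/2 ⇒ order 1.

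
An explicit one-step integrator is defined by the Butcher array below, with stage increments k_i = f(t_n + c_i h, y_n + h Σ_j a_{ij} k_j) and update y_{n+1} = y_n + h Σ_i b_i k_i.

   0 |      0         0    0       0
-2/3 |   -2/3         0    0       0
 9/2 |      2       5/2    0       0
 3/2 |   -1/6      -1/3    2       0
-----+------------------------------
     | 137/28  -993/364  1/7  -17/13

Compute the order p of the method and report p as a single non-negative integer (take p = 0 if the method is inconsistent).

b = (137/28, -993/364, 1/7, -17/13)
c = (0, -2/3, 9/2, 3/2)
Ac = (0, 0, -5/3, 83/9)
Σ b_i: 137/28·1 + (-993/364)·1 + 1/7·1 + (-17/13)·1 = 1 ✓
b·c: (-993/364)·(-2/3) + 1/7·9/2 + (-17/13)·3/2 = 1/2 ✓
b·c²: (-993/364)·4/9 + 1/7·81/4 + (-17/13)·9/4 = -53/42 ≠ 1/3 ⇒ order 2.
b·Ac: 1/7·(-5/3) + (-17/13)·83/9 = -10072/819 ≠ 1/6

2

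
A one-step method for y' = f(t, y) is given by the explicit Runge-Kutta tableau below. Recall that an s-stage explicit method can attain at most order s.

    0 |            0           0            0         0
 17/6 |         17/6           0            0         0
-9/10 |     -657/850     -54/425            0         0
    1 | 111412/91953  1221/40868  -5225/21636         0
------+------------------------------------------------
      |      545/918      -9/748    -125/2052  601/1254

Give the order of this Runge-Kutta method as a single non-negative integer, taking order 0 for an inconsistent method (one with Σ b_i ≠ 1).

4

b = (545/918, -9/748, -125/2052, 601/1254)
c = (0, 17/6, -9/10, 1)
Ac = (0, 0, -9/25, 363/1202)
Σ b_i: 545/918·1 + (-9/748)·1 + (-125/2052)·1 + 601/1254·1 = 1 ✓
b·c: (-9/748)·17/6 + (-125/2052)·(-9/10) + 601/1254·1 = 1/2 ✓
b·c²: (-9/748)·289/36 + (-125/2052)·81/100 + 601/1254·1 = 1/3 ✓
b·Ac: (-125/2052)·(-9/25) + 601/1254·363/1202 = 1/6 ✓
b·c³: (-9/748)·4913/216 + (-125/2052)·(-729/1000) + 601/1254·1 = 1/4 ✓
b·(c∘Ac): (-125/2052)·81/250 + 601/1254·363/1202 = 1/8 ✓
b·Ac²: (-125/2052)·(-51/50) + 601/1254·319/7212 = 1/12 ✓
b·A²c: 601/1254·209/2404 = 1/24 ✓; 4 stages ⇒ order 4.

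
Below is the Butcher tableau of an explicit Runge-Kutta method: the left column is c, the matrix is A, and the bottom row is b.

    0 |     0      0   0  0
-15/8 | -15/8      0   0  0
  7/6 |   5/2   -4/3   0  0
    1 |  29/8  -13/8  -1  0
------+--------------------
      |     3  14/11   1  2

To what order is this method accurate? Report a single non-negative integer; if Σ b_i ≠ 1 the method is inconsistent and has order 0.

0

b = (3, 14/11, 1, 2)
c = (0, -15/8, 7/6, 1)
Ac = (0, 0, 5/2, 361/192)
Σ b_i: 3·1 + 14/11·1 + 1·1 + 2·1 = 80/11 ≠ 1 ⇒ order 0.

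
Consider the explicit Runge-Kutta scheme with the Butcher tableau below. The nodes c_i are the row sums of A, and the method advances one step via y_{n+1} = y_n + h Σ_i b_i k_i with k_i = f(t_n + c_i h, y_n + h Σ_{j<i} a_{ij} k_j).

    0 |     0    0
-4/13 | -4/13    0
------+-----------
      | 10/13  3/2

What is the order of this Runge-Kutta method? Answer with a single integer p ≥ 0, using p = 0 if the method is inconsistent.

b = (10/13, 3/2)
c = (0, -4/13)
Σ b_i: 10/13·1 + 3/2·1 = 59/26 ≠ 1 ⇒ order 0.

0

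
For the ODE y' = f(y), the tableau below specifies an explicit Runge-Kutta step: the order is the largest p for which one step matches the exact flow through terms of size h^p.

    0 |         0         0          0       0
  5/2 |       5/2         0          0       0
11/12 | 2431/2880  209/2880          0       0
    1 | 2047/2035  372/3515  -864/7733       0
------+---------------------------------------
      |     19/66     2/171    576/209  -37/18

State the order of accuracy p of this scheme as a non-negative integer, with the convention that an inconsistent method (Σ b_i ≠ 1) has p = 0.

b = (19/66, 2/171, 576/209, -37/18)
c = (0, 5/2, 11/12, 1)
Ac = (0, 0, 209/1152, 6/37)
Σ b_i: 19/66·1 + 2/171·1 + 576/209·1 + (-37/18)·1 = 1 ✓
b·c: 2/171·5/2 + 576/209·11/12 + (-37/18)·1 = 1/2 ✓
b·c²: 2/171·25/4 + 576/209·121/144 + (-37/18)·1 = 1/3 ✓
b·Ac: 576/209·209/1152 + (-37/18)·6/37 = 1/6 ✓
b·c³: 2/171·125/8 + 576/209·1331/1728 + (-37/18)·1 = 1/4 ✓
b·(c∘Ac): 576/209·2299/13824 + (-37/18)·6/37 = 1/8 ✓
b·Ac²: 576/209·1045/2304 + (-37/18)·21/37 = 1/12 ✓
b·A²c: (-37/18)·(-3/148) = 1/24 ✓; 4 stages ⇒ order 4.

4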